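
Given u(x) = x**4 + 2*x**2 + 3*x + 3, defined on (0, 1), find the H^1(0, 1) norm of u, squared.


||u||_{H^1}^2 = 22901/315

The H^1 norm (squared) on an interval (0, L) is
  ||u||_{H^1}^2 = ∫_0^L u(x)^2 dx + ∫_0^L u'(x)^2 dx.
Compute u'(x) = 4*x**3 + 4*x + 3.
Then u(x)^2 = x**8 + 4*x**6 + 6*x**5 + 10*x**4 + 12*x**3 + 21*x**2 + 18*x + 9 and u'(x)^2 = 16*x**6 + 32*x**4 + 24*x**3 + 16*x**2 + 24*x + 9.
Integrate each monomial from 0 to 1 using ∫_0^1 c·x^n dx = c·1^(n+1)/(n+1):
  ∫_0^1 u(x)^2 dx = ∫_0^1 (x^8 + 4*x^6 + 6*x^5 + 10*x^4 + 12*x^3 + 21*x^2 + 18*x + 9) dx. Term by term:
    ∫_0^1 x^8 dx = 1/9;  ∫_0^1 4*x^6 dx = 4/7;  ∫_0^1 6*x^5 dx = 1;
    ∫_0^1 10*x^4 dx = 2;  ∫_0^1 12*x^3 dx = 3;  ∫_0^1 21*x^2 dx = 7;
    ∫_0^1 18*x dx = 9;  ∫_0^1 9 dx = 9.
  Sum: 1/9 + 4/7 + 1 + 2 + 3 + 7 + 9 + 9 = 1996/63.
  ∫_0^1 u'(x)^2 dx = ∫_0^1 (16*x^6 + 32*x^4 + 24*x^3 + 16*x^2 + 24*x + 9) dx. Term by term:
    ∫_0^1 16*x^6 dx = 16/7;  ∫_0^1 32*x^4 dx = 32/5;  ∫_0^1 24*x^3 dx = 6;
    ∫_0^1 16*x^2 dx = 16/3;  ∫_0^1 24*x dx = 12;  ∫_0^1 9 dx = 9.
  Sum: 16/7 + 32/5 + 6 + 16/3 + 12 + 9 = 4307/105.
Adding: ||u||_{H^1}^2 = 1996/63 + 4307/105 = 22901/315.


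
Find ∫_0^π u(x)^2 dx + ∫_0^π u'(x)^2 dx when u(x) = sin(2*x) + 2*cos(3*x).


||u||_{H^1(0,π)}^2 = -32 + 45*π/2

u'(x) = -6*sin(3*x) + 2*cos(2*x).
Expand u² and (u')² and integrate term by term on (0, π), using: for integers n ≥ 1, ∫_0^π sin²(nx) dx = ∫_0^π cos²(nx) dx = π/2; for n ≠ n', ∫_0^π sin(nx)sin(n'x) dx = ∫_0^π cos(nx)cos(n'x) dx = 0; and by product-to-sum, ∫_0^π sin(nx)cos(n'x) dx = ½∫_0^π [sin((n+n')x) + sin((n−n')x)] dx, which is 0 when n+n' is even and 2n/(n²−n'²) when n+n' is odd (it need not vanish on (0, π)).
  u² squared terms: (2)²·∫cos(3x)² dx = 4·π/2 = 2*π;  (1)²·∫sin(2x)² dx = 1·π/2 = π/2.
  u² cross terms: 2·(2)·(1)·∫cos(3x)·sin(2x) dx = 4·(-4/5) = -16/5.
  So ∫_0^π u² dx = 2*π + π/2 − 16/5 = -16/5 + 5*π/2.
  (u')² squared terms: (-6)²·∫sin(3x)² dx = 36·π/2 = 18*π;  (2)²·∫cos(2x)² dx = 4·π/2 = 2*π.
  (u')² cross terms: 2·(-6)·(2)·∫sin(3x)·cos(2x) dx = -24·(6/5) = -144/5.
  So ∫_0^π (u')² dx = 18*π + 2*π − 144/5 = -144/5 + 20*π.
||u||_{H^1}^2 = (-16/5 + 5*π/2) + (-144/5 + 20*π) = -32 + 45*π/2.


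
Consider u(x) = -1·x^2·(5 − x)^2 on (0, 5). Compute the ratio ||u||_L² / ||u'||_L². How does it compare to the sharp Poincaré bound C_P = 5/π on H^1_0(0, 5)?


||u||_L² / ||u'||_L² = 5*sqrt(3)/6 < C_P = 5/π.

u(x) = -1·x^2·(5 − x)^2, so u'(x) = 2*x*(x*(5 - x) - (x - 5)^2).
u(x) = -1·x^2·(5 − x)^2 vanishes at x = 0 and x = 5, so u ∈ H^1_0(0, 5). Differentiate via the product rule and integrate the resulting polynomials term by term.
  ∫_0^5 u² dx = ∫_0^5 (x^8 - 20*x^7 + 150*x^6 - 500*x^5 + 625*x^4) dx. Term by term:
    ∫_0^5 x^8 dx = 1953125/9;  ∫_0^5 -20*x^7 dx = -1953125/2;  ∫_0^5 150*x^6 dx = 11718750/7;
    ∫_0^5 -500*x^5 dx = -3906250/3;  ∫_0^5 625*x^4 dx = 390625.
  Sum: 1953125/9 − 1953125/2 + 11718750/7 − 3906250/3 + 390625 = 390625/126.
  ∫_0^5 (u')² dx = ∫_0^5 (16*x^6 - 240*x^5 + 1300*x^4 - 3000*x^3 + 2500*x^2) dx. Term by term:
    ∫_0^5 16*x^6 dx = 1250000/7;  ∫_0^5 -240*x^5 dx = -625000;  ∫_0^5 1300*x^4 dx = 812500;
    ∫_0^5 -3000*x^3 dx = -468750;  ∫_0^5 2500*x^2 dx = 312500/3.
  Sum: 1250000/7 − 625000 + 812500 − 468750 + 312500/3 = 31250/21.
∫_0^5 u² dx = 390625/126, so ||u||_L² = 625*sqrt(14)/42.
∫_0^5 (u')² dx = 31250/21, so ||u'||_L² = 125*sqrt(42)/21.
Ratio ||u||_L² / ||u'||_L² = 5*sqrt(3)/6.
Sharp Poincaré constant on H^1_0(0, 5) is C_P = L/π = 5/π, achieved by sin(π/5·x).
A polynomial bump cannot attain the sharp Poincaré constant (only the first sine eigenfunction does), so the ratio is strictly less than C_P, consistent with ||u||_L² ≤ C_P ||u'||_L².


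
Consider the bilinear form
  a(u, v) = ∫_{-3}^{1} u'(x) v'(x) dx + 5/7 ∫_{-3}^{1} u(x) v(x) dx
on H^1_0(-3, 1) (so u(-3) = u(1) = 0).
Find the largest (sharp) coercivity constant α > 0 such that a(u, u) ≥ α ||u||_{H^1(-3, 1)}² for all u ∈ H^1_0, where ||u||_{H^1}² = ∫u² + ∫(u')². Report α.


α = (π^2 + 80/7)/(π^2 + 16)

Coercivity of a(·,·) on H^1_0(-3, 1) means a(u, u) ≥ α ||u||_{H^1}² for every u ∈ H^1_0.
The interval has length L = 4, and Poincaré/coercivity depend only on L. Here a(u, u) = ∫(u')² + (5/7)·∫u².
Here 0 < c = 5/7 < 1. The condition a(u,u) ≥ α||u||_{H^1}² reads (1−α)∫(u')² ≥ (α−c)∫u². Any admissible α is ≤ 1 (rapidly oscillating u have ∫u²/∫(u')² → 0), and α = 1 would force 0 ≥ (1−c)∫u², impossible since c < 1; so 1−α > 0. By the sharp Poincaré inequality on H^1_0 of an interval of length L, ∫(u')² ≥ (π/L)²∫u² with equality for the first sine mode sin(π(x−x₀)/L) (x₀ the left endpoint), so the inequality holds for all u iff (1−α)(π/L)² ≥ α − c, i.e. α ≤ ((π/L)² + c)/((π/L)² + 1) = (1 + c(L/π)²)/(1 + (L/π)²). With (π/L)² = π^2/16 and c = 5/7, the largest admissible constant is α = ((π/L)² + c)/((π/L)² + 1).
Simplifying, α = (π^2 + 80/7)/(π^2 + 16).


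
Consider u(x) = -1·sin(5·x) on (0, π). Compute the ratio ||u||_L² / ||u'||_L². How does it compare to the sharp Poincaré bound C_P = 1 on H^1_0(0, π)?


||u||_L² / ||u'||_L² = 1/5 < C_P = 1.

u(x) = -1·sin(5·x), so u'(x) = -5*cos(5*x).
Writing u(x) = A·sin(kπx/L) with A = -1 and k = 5, use ∫_0^L sin²(kπx/L) dx = L/2 and ∫_0^L cos²(kπx/L) dx = L/2.
u² = 1·sin²(5·x) and (u')² = 25·cos²(5·x), and each of sin², cos² integrates to L/2 = π/2 over (0, π).
∫_0^π u² dx = π/2, so ||u||_L² = sqrt(2)*sqrt(π)/2.
∫_0^π (u')² dx = 25*π/2, so ||u'||_L² = 5*sqrt(2)*sqrt(π)/2.
Ratio ||u||_L² / ||u'||_L² = 1/5.
Sharp Poincaré constant on H^1_0(0, π) is C_P = L/π = 1, achieved by sin(x).
This is the k = 5 harmonic; the ratio L/(kπ) is strictly less than C_P = L/π, consistent with the sharp inequality ||u||_L² ≤ C_P ||u'||_L².


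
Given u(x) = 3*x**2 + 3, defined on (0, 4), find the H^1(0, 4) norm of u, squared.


||u||_{H^1}^2 = 15156/5

The H^1 norm (squared) on an interval (0, L) is
  ||u||_{H^1}^2 = ∫_0^L u(x)^2 dx + ∫_0^L u'(x)^2 dx.
Compute u'(x) = 6*x.
Then u(x)^2 = 9*x**4 + 18*x**2 + 9 and u'(x)^2 = 36*x**2.
Integrate each monomial from 0 to 4 using ∫_0^4 c·x^n dx = c·4^(n+1)/(n+1):
  ∫_0^4 u(x)^2 dx = ∫_0^4 (9*x^4 + 18*x^2 + 9) dx. Term by term:
    ∫_0^4 9*x^4 dx = 9216/5;  ∫_0^4 18*x^2 dx = 384;  ∫_0^4 9 dx = 36.
  Sum: 9216/5 + 384 + 36 = 11316/5.
  ∫_0^4 u'(x)^2 dx = ∫_0^4 (36*x^2) dx. Term by term:
    ∫_0^4 36*x^2 dx = 768.
Adding: ||u||_{H^1}^2 = 11316/5 + 768 = 15156/5.


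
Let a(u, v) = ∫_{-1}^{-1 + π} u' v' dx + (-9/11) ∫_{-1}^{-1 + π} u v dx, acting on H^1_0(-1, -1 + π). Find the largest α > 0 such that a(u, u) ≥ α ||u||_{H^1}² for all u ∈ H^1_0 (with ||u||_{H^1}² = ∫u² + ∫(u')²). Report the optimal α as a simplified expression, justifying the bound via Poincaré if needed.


α = 1/11

Coercivity of a(·,·) on H^1_0(-1, -1 + π) means a(u, u) ≥ α ||u||_{H^1}² for every u ∈ H^1_0.
The interval has length L = π, and Poincaré/coercivity depend only on L. Here a(u, u) = ∫(u')² + (-9/11)·∫u².
Here c = -9/11 < 0 with |c| < (π/L)² = 1, so coercivity still holds. The condition a(u,u) ≥ α||u||_{H^1}² reads (1−α)∫(u')² ≥ (α−c)∫u². Any admissible α is ≤ 1 (rapidly oscillating u have ∫u²/∫(u')² → 0), and α = 1 would force 0 ≥ (1−c)∫u², impossible since c < 1; so 1−α > 0. By the sharp Poincaré inequality on H^1_0 of an interval of length L, ∫(u')² ≥ (π/L)²∫u² with equality for the first sine mode sin(π(x−x₀)/L) (x₀ the left endpoint), so the inequality holds for all u iff (1−α)(π/L)² ≥ α − c, i.e. α ≤ ((π/L)² + c)/((π/L)² + 1) = (1 + c(L/π)²)/(1 + (L/π)²). (Direct route, valid since c ≤ 0: Poincaré gives c∫u² ≥ c(L/π)²∫(u')², so a(u,u) ≥ (1 + c(L/π)²)∫(u')², while ||u||_{H^1}² ≤ (1 + (L/π)²)∫(u')²; dividing yields the same α.) With (π/L)² = 1 and c = -9/11, the largest admissible constant is α = ((π/L)² + c)/((π/L)² + 1).
Simplifying, α = 1/11.


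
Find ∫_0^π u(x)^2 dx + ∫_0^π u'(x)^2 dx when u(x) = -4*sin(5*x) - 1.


||u||_{H^1(0,π)}^2 = 16/5 + 209*π

u'(x) = -20*cos(5*x).
Expand u² and (u')² and integrate term by term on (0, π), using: for integers n ≥ 1, ∫_0^π sin²(nx) dx = ∫_0^π cos²(nx) dx = π/2; for n ≠ n', ∫_0^π sin(nx)sin(n'x) dx = ∫_0^π cos(nx)cos(n'x) dx = 0; and by product-to-sum, ∫_0^π sin(nx)cos(n'x) dx = ½∫_0^π [sin((n+n')x) + sin((n−n')x)] dx, which is 0 when n+n' is even and 2n/(n²−n'²) when n+n' is odd (it need not vanish on (0, π)). For the constant mode: ∫_0^π 1 dx = π, ∫_0^π cos(nx) dx = 0, ∫_0^π sin(nx) dx = (1−(−1)^n)/n.
  u² squared terms: (-1)²·∫1 dx = 1·π = π;  (-4)²·∫sin(5x)² dx = 16·π/2 = 8*π.
  u² cross terms: 2·(-1)·(-4)·∫1·sin(5x) dx = 8·(2/5) = 16/5.
  So ∫_0^π u² dx = π + 8*π + 16/5 = 16/5 + 9*π.
  (u')² squared terms: (-20)²·∫cos(5x)² dx = 400·π/2 = 200*π.
  So ∫_0^π (u')² dx = 200*π.
||u||_{H^1}^2 = (16/5 + 9*π) + (200*π) = 16/5 + 209*π.


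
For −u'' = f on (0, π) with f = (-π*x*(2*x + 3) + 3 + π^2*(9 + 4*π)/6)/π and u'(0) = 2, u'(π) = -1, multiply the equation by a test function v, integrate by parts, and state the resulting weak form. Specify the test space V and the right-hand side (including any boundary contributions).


V = H^1(0, π) (v unrestricted at boundary; u is determined up to an additive constant); weak form: ∫_0^π u'v' dx = ∫_0^π ((-π*x*(2*x + 3) + 3 + π^2*(9 + 4*π)/6)/π) v dx − v(π) − 2·v(0) for all v ∈ V.

Multiply both sides by a test function v and integrate from 0 to π:
  ∫_0^π −u''(x) v(x) dx = ∫_0^π f(x) v(x) dx.
Integrate the LHS by parts once:
  ∫_0^π −u'' v dx = −[u'(x) v(x)]_0^π + ∫_0^π u'(x) v'(x) dx.
Thus ∫_0^π u'(x) v'(x) dx = ∫_0^π f(x) v(x) dx + [u'(x) v(x)]_0^π.
Choose V so that boundary terms are either known or forced to vanish.
u has inhomogeneous Neumann u'(0) = 2, u'(π) = -1. [u' v]_0^π = (-1)·v(π) − (2)·v(0) = − v(π) − 2·v(0). Take V = H^1(0, π); boundary term becomes part of RHS.
Weak formulation: find u (satisfying any essential BC) such that ∫_0^π u'(x) v'(x) dx = ∫_0^π f v dx − v(π) − 2·v(0) for all v ∈ V (Neumann data are natural BCs: they enter the RHS as boundary terms).
Substituting f(x) = (-π*x*(2*x + 3) + 3 + π^2*(9 + 4*π)/6)/π, the right-hand side is ∫_0^π ((-π*x*(2*x + 3) + 3 + π^2*(9 + 4*π)/6)/π) v dx − v(π) − 2·v(0).
Compatibility check (pure Neumann): taking v ≡ 1 ∈ V gives 0 = ∫_0^π f dx + (-1) − (2), i.e. ∫_0^π f dx must equal u'(0) − u'(π) = 3. Indeed ∫_0^π ((-π*x*(2*x + 3) + 3 + π^2*(9 + 4*π)/6)/π) dx = 3, so the data are compatible. The solution is then unique only up to an additive constant (fix it e.g. by requiring ∫_0^π u dx = 0).


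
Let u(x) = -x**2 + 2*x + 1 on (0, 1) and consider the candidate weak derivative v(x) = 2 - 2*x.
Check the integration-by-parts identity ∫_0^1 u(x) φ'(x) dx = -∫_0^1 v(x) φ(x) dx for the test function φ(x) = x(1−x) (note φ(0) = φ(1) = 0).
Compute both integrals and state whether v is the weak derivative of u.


LHS = -1/6, RHS = -1/6. Yes, v = u' weakly.

u(x) = -x**2 + 2*x + 1, classical derivative u'(x) = 2 - 2*x.
φ(x) = x(1−x), so φ'(x) = 1 - 2*x.
Note φ(0) = φ(1) = 0, so the boundary term u·φ vanishes.
LHS = ∫_0^1 u(x) φ'(x) dx = ∫_0^1 (2*x^3 - 5*x^2 + 1) dx. Term by term:
  ∫_0^1 2*x^3 dx = 1/2;  ∫_0^1 -5*x^2 dx = -5/3;  ∫_0^1 1 dx = 1.
Sum: 1/2 − 5/3 + 1 = -1/6.
So LHS = -1/6.
∫_0^1 v(x) φ(x) dx = ∫_0^1 (2*x^3 - 4*x^2 + 2*x) dx. Term by term:
  ∫_0^1 2*x^3 dx = 1/2;  ∫_0^1 -4*x^2 dx = -4/3;  ∫_0^1 2*x dx = 1.
Sum: 1/2 − 4/3 + 1 = 1/6.
So RHS = -∫_0^1 v(x) φ(x) dx = -1/6.
LHS = RHS, so the identity holds for this test φ.
Moreover u is smooth here and v(x) = u'(x) = 2 - 2*x pointwise, so the identity holds for every test function. Hence v is the weak derivative of u.


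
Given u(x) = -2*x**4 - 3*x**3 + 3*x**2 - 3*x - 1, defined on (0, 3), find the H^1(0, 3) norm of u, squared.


||u||_{H^1}^2 = 3812637/70

The H^1 norm (squared) on an interval (0, L) is
  ||u||_{H^1}^2 = ∫_0^L u(x)^2 dx + ∫_0^L u'(x)^2 dx.
Compute u'(x) = -8*x**3 - 9*x**2 + 6*x - 3.
Then u(x)^2 = 4*x**8 + 12*x**7 - 3*x**6 - 6*x**5 + 31*x**4 - 12*x**3 + 3*x**2 + 6*x + 1 and u'(x)^2 = 64*x**6 + 144*x**5 - 15*x**4 - 60*x**3 + 90*x**2 - 36*x + 9.
Integrate each monomial from 0 to 3 using ∫_0^3 c·x^n dx = c·3^(n+1)/(n+1):
  ∫_0^3 u(x)^2 dx = ∫_0^3 (4*x^8 + 12*x^7 - 3*x^6 - 6*x^5 + 31*x^4 - 12*x^3 + 3*x^2 + 6*x + 1) dx. Term by term:
    ∫_0^3 4*x^8 dx = 8748;  ∫_0^3 12*x^7 dx = 19683/2;  ∫_0^3 -3*x^6 dx = -6561/7;
    ∫_0^3 -6*x^5 dx = -729;  ∫_0^3 31*x^4 dx = 7533/5;  ∫_0^3 -12*x^3 dx = -243;
    ∫_0^3 3*x^2 dx = 27;  ∫_0^3 6*x dx = 27;  ∫_0^3 1 dx = 3.
  Sum: 8748 + 19683/2 − 6561/7 − 729 + 7533/5 − 243 + 27 + 27 + 3 = 1277067/70.
  ∫_0^3 u'(x)^2 dx = ∫_0^3 (64*x^6 + 144*x^5 - 15*x^4 - 60*x^3 + 90*x^2 - 36*x + 9) dx. Term by term:
    ∫_0^3 64*x^6 dx = 139968/7;  ∫_0^3 144*x^5 dx = 17496;  ∫_0^3 -15*x^4 dx = -729;
    ∫_0^3 -60*x^3 dx = -1215;  ∫_0^3 90*x^2 dx = 810;  ∫_0^3 -36*x dx = -162;
    ∫_0^3 9 dx = 27.
  Sum: 139968/7 + 17496 − 729 − 1215 + 810 − 162 + 27 = 253557/7.
Adding: ||u||_{H^1}^2 = 1277067/70 + 253557/7 = 3812637/70.


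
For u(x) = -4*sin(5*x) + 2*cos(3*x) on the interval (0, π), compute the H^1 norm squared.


||u||_{H^1(0,π)}^2 = 228*π

u'(x) = -6*sin(3*x) - 20*cos(5*x).
Expand u² and (u')² and integrate term by term on (0, π), using: for integers n ≥ 1, ∫_0^π sin²(nx) dx = ∫_0^π cos²(nx) dx = π/2; for n ≠ n', ∫_0^π sin(nx)sin(n'x) dx = ∫_0^π cos(nx)cos(n'x) dx = 0; and by product-to-sum, ∫_0^π sin(nx)cos(n'x) dx = ½∫_0^π [sin((n+n')x) + sin((n−n')x)] dx, which is 0 when n+n' is even and 2n/(n²−n'²) when n+n' is odd (it need not vanish on (0, π)).
  u² squared terms: (-4)²·∫sin(5x)² dx = 16·π/2 = 8*π;  (2)²·∫cos(3x)² dx = 4·π/2 = 2*π.
  u² cross terms: 2·(-4)·(2)·∫sin(5x)·cos(3x) dx = -16·(0) = 0.
  So ∫_0^π u² dx = 8*π + 2*π + 0 = 10*π.
  (u')² squared terms: (-20)²·∫cos(5x)² dx = 400·π/2 = 200*π;  (-6)²·∫sin(3x)² dx = 36·π/2 = 18*π.
  (u')² cross terms: 2·(-20)·(-6)·∫cos(5x)·sin(3x) dx = 240·(0) = 0.
  So ∫_0^π (u')² dx = 200*π + 18*π + 0 = 218*π.
||u||_{H^1}^2 = (10*π) + (218*π) = 228*π.


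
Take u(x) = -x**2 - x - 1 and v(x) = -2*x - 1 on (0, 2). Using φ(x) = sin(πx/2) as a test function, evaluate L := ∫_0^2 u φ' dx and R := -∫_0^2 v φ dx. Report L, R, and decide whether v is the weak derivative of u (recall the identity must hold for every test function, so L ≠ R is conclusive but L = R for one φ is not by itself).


LHS = 12/π, RHS = 12/π. Yes, v = u' weakly.

u(x) = -x**2 - x - 1, classical derivative u'(x) = -2*x - 1.
φ(x) = sin(πx/2), so φ'(x) = π*cos(π*x/2)/2.
Note φ(0) = φ(2) = 0, so the boundary term u·φ vanishes.
LHS = ∫_0^2 u(x) φ'(x) dx = ∫_0^2 (-π*x^2*cos(π*x/2)/2 - π*x*cos(π*x/2)/2 - π*cos(π*x/2)/2) dx. Term by term:
  ∫_0^2 -π*cos(π*x/2)/2 dx = 0;  ∫_0^2 -π*x*cos(π*x/2)/2 dx = 4/π;  ∫_0^2 -π*x^2*cos(π*x/2)/2 dx = 8/π.
Sum: 0 + 4/π + 8/π = 12/π.
So LHS = 12/π.
∫_0^2 v(x) φ(x) dx = ∫_0^2 (-2*x*sin(π*x/2) - sin(π*x/2)) dx. Term by term:
  ∫_0^2 -sin(π*x/2) dx = -4/π;  ∫_0^2 -2*x*sin(π*x/2) dx = -8/π.
Sum: -4/π − 8/π = -12/π.
So RHS = -∫_0^2 v(x) φ(x) dx = 12/π.
LHS = RHS, so the identity holds for this test φ.
Moreover u is smooth here and v(x) = u'(x) = -2*x - 1 pointwise, so the identity holds for every test function. Hence v is the weak derivative of u.


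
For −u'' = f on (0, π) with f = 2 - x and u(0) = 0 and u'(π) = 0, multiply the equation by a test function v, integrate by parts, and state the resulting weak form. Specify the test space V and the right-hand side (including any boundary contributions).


V = {v ∈ H^1(0, π) : v(0) = 0} (test functions vanish at x = 0 where u is specified); weak form: ∫_0^π u'v' dx = ∫_0^π (2 - x) v dx for all v ∈ V.

Multiply both sides by a test function v and integrate from 0 to π:
  ∫_0^π −u''(x) v(x) dx = ∫_0^π f(x) v(x) dx.
Integrate the LHS by parts once:
  ∫_0^π −u'' v dx = −[u'(x) v(x)]_0^π + ∫_0^π u'(x) v'(x) dx.
Thus ∫_0^π u'(x) v'(x) dx = ∫_0^π f(x) v(x) dx + [u'(x) v(x)]_0^π.
Choose V so that boundary terms are either known or forced to vanish.
Mixed BC: u(0) = 0 (Dirichlet) and u'(π) = 0 (Neumann). Define V = {v ∈ H^1(0, π) : v(0) = 0}. Then [u' v]_0^π = u'(π)·v(π) − u'(0)·0 = 0.
Weak formulation: find u (satisfying any essential BC) such that ∫_0^π u'(x) v'(x) dx = ∫_0^π f v dx for all v ∈ V (Dirichlet at 0 absorbed into V; the Neumann datum at x = π is zero, so no boundary term remains).
Substituting f(x) = 2 - x, the right-hand side is ∫_0^π (2 - x) v dx.


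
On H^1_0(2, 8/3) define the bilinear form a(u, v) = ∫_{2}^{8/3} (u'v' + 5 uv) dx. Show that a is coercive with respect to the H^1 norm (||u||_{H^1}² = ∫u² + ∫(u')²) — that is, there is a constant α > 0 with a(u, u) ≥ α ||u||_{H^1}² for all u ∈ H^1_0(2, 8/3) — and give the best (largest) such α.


α = 1

Coercivity of a(·,·) on H^1_0(2, 8/3) means a(u, u) ≥ α ||u||_{H^1}² for every u ∈ H^1_0.
The interval has length L = 2/3, and Poincaré/coercivity depend only on L. Here a(u, u) = ∫(u')² + (5)·∫u².
Here c = 5 ≥ 1, so a(u,u) = ∫(u')² + c∫u² ≥ ∫(u')² + ∫u² = ||u||_{H^1}², i.e. α = 1 works. No larger α is possible: a(u,u) ≥ α||u||_{H^1}² means (1−α)∫(u')² ≥ (α−c)∫u², and for the modes u_n = sin(nπ(x−x₀)/L) (x₀ the left endpoint) one has ∫u_n²/∫(u_n')² = (L/(nπ))² → 0, so a(u_n,u_n)/||u_n||_{H^1}² → 1. Hence the optimal constant is α = 1.
Therefore α = 1.


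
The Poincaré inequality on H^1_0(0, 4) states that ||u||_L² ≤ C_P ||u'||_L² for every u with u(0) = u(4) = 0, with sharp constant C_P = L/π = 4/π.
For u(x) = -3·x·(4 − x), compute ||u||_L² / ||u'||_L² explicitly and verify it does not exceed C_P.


||u||_L² / ||u'||_L² = 2*sqrt(10)/5 < C_P = 4/π.

u(x) = -3·x·(4 − x), so u'(x) = 6*x - 12.
u(x) = -3·x·(4 − x) vanishes at x = 0 and x = 4, so u ∈ H^1_0(0, 4). Differentiate via the product rule and integrate the resulting polynomials term by term.
  ∫_0^4 u² dx = ∫_0^4 (9*x^4 - 72*x^3 + 144*x^2) dx. Term by term:
    ∫_0^4 9*x^4 dx = 9216/5;  ∫_0^4 -72*x^3 dx = -4608;  ∫_0^4 144*x^2 dx = 3072.
  Sum: 9216/5 − 4608 + 3072 = 1536/5.
  ∫_0^4 (u')² dx = ∫_0^4 (36*x^2 - 144*x + 144) dx. Term by term:
    ∫_0^4 36*x^2 dx = 768;  ∫_0^4 -144*x dx = -1152;  ∫_0^4 144 dx = 576.
  Sum: 768 − 1152 + 576 = 192.
∫_0^4 u² dx = 1536/5, so ||u||_L² = 16*sqrt(30)/5.
∫_0^4 (u')² dx = 192, so ||u'||_L² = 8*sqrt(3).
Ratio ||u||_L² / ||u'||_L² = 2*sqrt(10)/5.
Sharp Poincaré constant on H^1_0(0, 4) is C_P = L/π = 4/π, achieved by sin(π/4·x).
A polynomial bump cannot attain the sharp Poincaré constant (only the first sine eigenfunction does), so the ratio is strictly less than C_P, consistent with ||u||_L² ≤ C_P ||u'||_L².


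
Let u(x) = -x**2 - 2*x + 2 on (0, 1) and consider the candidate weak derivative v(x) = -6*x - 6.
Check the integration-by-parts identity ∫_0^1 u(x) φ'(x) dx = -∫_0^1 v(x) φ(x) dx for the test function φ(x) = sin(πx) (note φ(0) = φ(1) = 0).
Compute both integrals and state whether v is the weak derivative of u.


LHS = 6/π, RHS = 18/π. No, v is not the weak derivative of u.

u(x) = -x**2 - 2*x + 2, classical derivative u'(x) = -2*x - 2.
φ(x) = sin(πx), so φ'(x) = π*cos(π*x).
Note φ(0) = φ(1) = 0, so the boundary term u·φ vanishes.
LHS = ∫_0^1 u(x) φ'(x) dx = ∫_0^1 (-π*x^2*cos(π*x) - 2*π*x*cos(π*x) + 2*π*cos(π*x)) dx. Term by term:
  ∫_0^1 2*π*cos(π*x) dx = 0;  ∫_0^1 -π*x^2*cos(π*x) dx = 2/π;  ∫_0^1 -2*π*x*cos(π*x) dx = 4/π.
Sum: 0 + 2/π + 4/π = 6/π.
So LHS = 6/π.
∫_0^1 v(x) φ(x) dx = ∫_0^1 (-6*x*sin(π*x) - 6*sin(π*x)) dx. Term by term:
  ∫_0^1 -6*sin(π*x) dx = -12/π;  ∫_0^1 -6*x*sin(π*x) dx = -6/π.
Sum: -12/π − 6/π = -18/π.
So RHS = -∫_0^1 v(x) φ(x) dx = 18/π.
LHS − RHS = -12/π ≠ 0, so the identity fails.
(For a valid weak derivative the identity must hold for EVERY test function, in particular this one. The failure shows v is NOT the weak derivative of u.)
Correct weak derivative would be u'(x) = -2*x - 2.


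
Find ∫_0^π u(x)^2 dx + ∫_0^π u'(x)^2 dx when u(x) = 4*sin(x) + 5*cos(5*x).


||u||_{H^1(0,π)}^2 = 341*π

u'(x) = -25*sin(5*x) + 4*cos(x).
Expand u² and (u')² and integrate term by term on (0, π), using: for integers n ≥ 1, ∫_0^π sin²(nx) dx = ∫_0^π cos²(nx) dx = π/2; for n ≠ n', ∫_0^π sin(nx)sin(n'x) dx = ∫_0^π cos(nx)cos(n'x) dx = 0; and by product-to-sum, ∫_0^π sin(nx)cos(n'x) dx = ½∫_0^π [sin((n+n')x) + sin((n−n')x)] dx, which is 0 when n+n' is even and 2n/(n²−n'²) when n+n' is odd (it need not vanish on (0, π)).
  u² squared terms: (4)²·∫sin(x)² dx = 16·π/2 = 8*π;  (5)²·∫cos(5x)² dx = 25·π/2 = 25*π/2.
  u² cross terms: 2·(4)·(5)·∫sin(x)·cos(5x) dx = 40·(0) = 0.
  So ∫_0^π u² dx = 8*π + 25*π/2 + 0 = 41*π/2.
  (u')² squared terms: (-25)²·∫sin(5x)² dx = 625·π/2 = 625*π/2;  (4)²·∫cos(x)² dx = 16·π/2 = 8*π.
  (u')² cross terms: 2·(-25)·(4)·∫sin(5x)·cos(x) dx = -200·(0) = 0.
  So ∫_0^π (u')² dx = 625*π/2 + 8*π + 0 = 641*π/2.
||u||_{H^1}^2 = (41*π/2) + (641*π/2) = 341*π.


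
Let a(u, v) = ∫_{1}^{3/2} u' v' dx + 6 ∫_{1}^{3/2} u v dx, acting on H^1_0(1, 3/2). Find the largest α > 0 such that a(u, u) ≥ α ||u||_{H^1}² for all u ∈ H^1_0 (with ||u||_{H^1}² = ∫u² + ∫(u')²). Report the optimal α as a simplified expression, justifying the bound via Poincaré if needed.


α = 1

Coercivity of a(·,·) on H^1_0(1, 3/2) means a(u, u) ≥ α ||u||_{H^1}² for every u ∈ H^1_0.
The interval has length L = 1/2, and Poincaré/coercivity depend only on L. Here a(u, u) = ∫(u')² + (6)·∫u².
Here c = 6 ≥ 1, so a(u,u) = ∫(u')² + c∫u² ≥ ∫(u')² + ∫u² = ||u||_{H^1}², i.e. α = 1 works. No larger α is possible: a(u,u) ≥ α||u||_{H^1}² means (1−α)∫(u')² ≥ (α−c)∫u², and for the modes u_n = sin(nπ(x−x₀)/L) (x₀ the left endpoint) one has ∫u_n²/∫(u_n')² = (L/(nπ))² → 0, so a(u_n,u_n)/||u_n||_{H^1}² → 1. Hence the optimal constant is α = 1.
Therefore α = 1.


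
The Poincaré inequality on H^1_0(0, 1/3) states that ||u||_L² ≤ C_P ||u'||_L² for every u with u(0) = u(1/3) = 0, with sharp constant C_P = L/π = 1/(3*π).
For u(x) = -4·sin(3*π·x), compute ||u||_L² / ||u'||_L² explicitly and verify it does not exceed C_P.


||u||_L² / ||u'||_L² = 1/(3*π) = C_P.

u(x) = -4·sin(3*π·x), so u'(x) = -12*π*cos(3*π*x).
Writing u(x) = A·sin(kπx/L) with A = -4 and k = 1, use ∫_0^L sin²(kπx/L) dx = L/2 and ∫_0^L cos²(kπx/L) dx = L/2.
u² = 16·sin²(3*π·x) and (u')² = 144*π^2·cos²(3*π·x), and each of sin², cos² integrates to L/2 = 1/6 over (0, 1/3).
∫_0^1/3 u² dx = 8/3, so ||u||_L² = 2*sqrt(6)/3.
∫_0^1/3 (u')² dx = 24*π^2, so ||u'||_L² = 2*sqrt(6)*π.
Ratio ||u||_L² / ||u'||_L² = 1/(3*π).
Sharp Poincaré constant on H^1_0(0, 1/3) is C_P = L/π = 1/(3*π), achieved by sin(3*π·x).
This is the k = 1 eigenfunction (up to amplitude), so the ratio equals the sharp Poincaré constant exactly.


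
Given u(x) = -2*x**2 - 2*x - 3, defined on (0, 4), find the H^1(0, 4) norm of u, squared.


||u||_{H^1}^2 = 34348/15

The H^1 norm (squared) on an interval (0, L) is
  ||u||_{H^1}^2 = ∫_0^L u(x)^2 dx + ∫_0^L u'(x)^2 dx.
Compute u'(x) = -4*x - 2.
Then u(x)^2 = 4*x**4 + 8*x**3 + 16*x**2 + 12*x + 9 and u'(x)^2 = 16*x**2 + 16*x + 4.
Integrate each monomial from 0 to 4 using ∫_0^4 c·x^n dx = c·4^(n+1)/(n+1):
  ∫_0^4 u(x)^2 dx = ∫_0^4 (4*x^4 + 8*x^3 + 16*x^2 + 12*x + 9) dx. Term by term:
    ∫_0^4 4*x^4 dx = 4096/5;  ∫_0^4 8*x^3 dx = 512;  ∫_0^4 16*x^2 dx = 1024/3;
    ∫_0^4 12*x dx = 96;  ∫_0^4 9 dx = 36.
  Sum: 4096/5 + 512 + 1024/3 + 96 + 36 = 27068/15.
  ∫_0^4 u'(x)^2 dx = ∫_0^4 (16*x^2 + 16*x + 4) dx. Term by term:
    ∫_0^4 16*x^2 dx = 1024/3;  ∫_0^4 16*x dx = 128;  ∫_0^4 4 dx = 16.
  Sum: 1024/3 + 128 + 16 = 1456/3.
Adding: ||u||_{H^1}^2 = 27068/15 + 1456/3 = 34348/15.


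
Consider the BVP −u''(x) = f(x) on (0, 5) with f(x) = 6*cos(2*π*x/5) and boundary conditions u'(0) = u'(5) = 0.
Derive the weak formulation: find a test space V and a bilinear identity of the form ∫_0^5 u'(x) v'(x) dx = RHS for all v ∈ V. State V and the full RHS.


V = H^1(0, 5) (no boundary constraint on v; u is determined up to an additive constant); weak form: ∫_0^5 u'v' dx = ∫_0^5 (6*cos(2*π*x/5)) v dx for all v ∈ V.

Multiply both sides by a test function v and integrate from 0 to 5:
  ∫_0^5 −u''(x) v(x) dx = ∫_0^5 f(x) v(x) dx.
Integrate the LHS by parts once:
  ∫_0^5 −u'' v dx = −[u'(x) v(x)]_0^5 + ∫_0^5 u'(x) v'(x) dx.
Thus ∫_0^5 u'(x) v'(x) dx = ∫_0^5 f(x) v(x) dx + [u'(x) v(x)]_0^5.
Choose V so that boundary terms are either known or forced to vanish.
u has homogeneous Neumann: u'(0) = u'(5) = 0. So [u' v]_0^5 = 0·v(5) − 0·v(0) = 0 for any v; take V = H^1(0, 5).
Weak formulation: find u (satisfying any essential BC) such that ∫_0^5 u'(x) v'(x) dx = ∫_0^5 f v dx for all v ∈ V (homogeneous Neumann, so boundary terms vanish).
Substituting f(x) = 6*cos(2*π*x/5), the right-hand side is ∫_0^5 (6*cos(2*π*x/5)) v dx.
Compatibility check (pure Neumann): taking v ≡ 1 ∈ V gives 0 = ∫_0^5 f dx + (0) − (0), i.e. ∫_0^5 f dx must equal u'(0) − u'(5) = 0. Indeed ∫_0^5 (6*cos(2*π*x/5)) dx = 0, so the data are compatible. The solution is then unique only up to an additive constant (fix it e.g. by requiring ∫_0^5 u dx = 0).


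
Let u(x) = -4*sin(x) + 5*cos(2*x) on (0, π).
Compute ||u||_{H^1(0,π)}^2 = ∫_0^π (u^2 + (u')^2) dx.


||u||_{H^1(0,π)}^2 = 400/3 + 157*π/2

u'(x) = -10*sin(2*x) - 4*cos(x).
Expand u² and (u')² and integrate term by term on (0, π), using: for integers n ≥ 1, ∫_0^π sin²(nx) dx = ∫_0^π cos²(nx) dx = π/2; for n ≠ n', ∫_0^π sin(nx)sin(n'x) dx = ∫_0^π cos(nx)cos(n'x) dx = 0; and by product-to-sum, ∫_0^π sin(nx)cos(n'x) dx = ½∫_0^π [sin((n+n')x) + sin((n−n')x)] dx, which is 0 when n+n' is even and 2n/(n²−n'²) when n+n' is odd (it need not vanish on (0, π)).
  u² squared terms: (-4)²·∫sin(x)² dx = 16·π/2 = 8*π;  (5)²·∫cos(2x)² dx = 25·π/2 = 25*π/2.
  u² cross terms: 2·(-4)·(5)·∫sin(x)·cos(2x) dx = -40·(-2/3) = 80/3.
  So ∫_0^π u² dx = 8*π + 25*π/2 + 80/3 = 80/3 + 41*π/2.
  (u')² squared terms: (-10)²·∫sin(2x)² dx = 100·π/2 = 50*π;  (-4)²·∫cos(x)² dx = 16·π/2 = 8*π.
  (u')² cross terms: 2·(-10)·(-4)·∫sin(2x)·cos(x) dx = 80·(4/3) = 320/3.
  So ∫_0^π (u')² dx = 50*π + 8*π + 320/3 = 320/3 + 58*π.
||u||_{H^1}^2 = (80/3 + 41*π/2) + (320/3 + 58*π) = 400/3 + 157*π/2.


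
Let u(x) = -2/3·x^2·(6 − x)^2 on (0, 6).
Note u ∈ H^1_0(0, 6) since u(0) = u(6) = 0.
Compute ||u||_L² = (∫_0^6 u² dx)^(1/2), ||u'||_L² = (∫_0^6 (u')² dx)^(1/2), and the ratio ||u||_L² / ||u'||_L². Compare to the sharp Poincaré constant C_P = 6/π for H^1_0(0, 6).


||u||_L² / ||u'||_L² = sqrt(3) < C_P = 6/π.

u(x) = -2/3·x^2·(6 − x)^2, so u'(x) = 8*x*(-x^2 + 9*x - 18)/3.
u(x) = -2/3·x^2·(6 − x)^2 vanishes at x = 0 and x = 6, so u ∈ H^1_0(0, 6). Differentiate via the product rule and integrate the resulting polynomials term by term.
  ∫_0^6 u² dx = ∫_0^6 (4*x^8/9 - 32*x^7/3 + 96*x^6 - 384*x^5 + 576*x^4) dx. Term by term:
    ∫_0^6 4*x^8/9 dx = 497664;  ∫_0^6 -32*x^7/3 dx = -2239488;  ∫_0^6 96*x^6 dx = 26873856/7;
    ∫_0^6 -384*x^5 dx = -2985984;  ∫_0^6 576*x^4 dx = 4478976/5.
  Sum: 497664 − 2239488 + 26873856/7 − 2985984 + 4478976/5 = 248832/35.
  ∫_0^6 (u')² dx = ∫_0^6 (64*x^6/9 - 128*x^5 + 832*x^4 - 2304*x^3 + 2304*x^2) dx. Term by term:
    ∫_0^6 64*x^6/9 dx = 1990656/7;  ∫_0^6 -128*x^5 dx = -995328;  ∫_0^6 832*x^4 dx = 6469632/5;
    ∫_0^6 -2304*x^3 dx = -746496;  ∫_0^6 2304*x^2 dx = 165888.
  Sum: 1990656/7 − 995328 + 6469632/5 − 746496 + 165888 = 82944/35.
∫_0^6 u² dx = 248832/35, so ||u||_L² = 288*sqrt(105)/35.
∫_0^6 (u')² dx = 82944/35, so ||u'||_L² = 288*sqrt(35)/35.
Ratio ||u||_L² / ||u'||_L² = sqrt(3).
Sharp Poincaré constant on H^1_0(0, 6) is C_P = L/π = 6/π, achieved by sin(π/6·x).
A polynomial bump cannot attain the sharp Poincaré constant (only the first sine eigenfunction does), so the ratio is strictly less than C_P, consistent with ||u||_L² ≤ C_P ||u'||_L².


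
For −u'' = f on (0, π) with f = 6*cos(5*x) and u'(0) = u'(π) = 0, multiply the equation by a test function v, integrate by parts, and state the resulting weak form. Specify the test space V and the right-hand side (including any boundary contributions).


V = H^1(0, π) (no boundary constraint on v; u is determined up to an additive constant); weak form: ∫_0^π u'v' dx = ∫_0^π (6*cos(5*x)) v dx for all v ∈ V.

Multiply both sides by a test function v and integrate from 0 to π:
  ∫_0^π −u''(x) v(x) dx = ∫_0^π f(x) v(x) dx.
Integrate the LHS by parts once:
  ∫_0^π −u'' v dx = −[u'(x) v(x)]_0^π + ∫_0^π u'(x) v'(x) dx.
Thus ∫_0^π u'(x) v'(x) dx = ∫_0^π f(x) v(x) dx + [u'(x) v(x)]_0^π.
Choose V so that boundary terms are either known or forced to vanish.
u has homogeneous Neumann: u'(0) = u'(π) = 0. So [u' v]_0^π = 0·v(π) − 0·v(0) = 0 for any v; take V = H^1(0, π).
Weak formulation: find u (satisfying any essential BC) such that ∫_0^π u'(x) v'(x) dx = ∫_0^π f v dx for all v ∈ V (homogeneous Neumann, so boundary terms vanish).
Substituting f(x) = 6*cos(5*x), the right-hand side is ∫_0^π (6*cos(5*x)) v dx.
Compatibility check (pure Neumann): taking v ≡ 1 ∈ V gives 0 = ∫_0^π f dx + (0) − (0), i.e. ∫_0^π f dx must equal u'(0) − u'(π) = 0. Indeed ∫_0^π (6*cos(5*x)) dx = 0, so the data are compatible. The solution is then unique only up to an additive constant (fix it e.g. by requiring ∫_0^π u dx = 0).


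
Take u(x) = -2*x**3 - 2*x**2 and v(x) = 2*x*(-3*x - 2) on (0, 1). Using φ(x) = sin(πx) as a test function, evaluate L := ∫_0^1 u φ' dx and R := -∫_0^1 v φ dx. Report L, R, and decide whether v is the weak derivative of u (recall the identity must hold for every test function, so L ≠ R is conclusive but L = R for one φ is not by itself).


LHS = -24/π^3 + 10/π, RHS = -24/π^3 + 10/π. Yes, v = u' weakly.

u(x) = -2*x**3 - 2*x**2, classical derivative u'(x) = -6*x**2 - 4*x.
φ(x) = sin(πx), so φ'(x) = π*cos(π*x).
Note φ(0) = φ(1) = 0, so the boundary term u·φ vanishes.
LHS = ∫_0^1 u(x) φ'(x) dx = ∫_0^1 (-2*π*x^3*cos(π*x) - 2*π*x^2*cos(π*x)) dx. Term by term:
  ∫_0^1 -2*π*x^2*cos(π*x) dx = 4/π;  ∫_0^1 -2*π*x^3*cos(π*x) dx = -24/π^3 + 6/π.
Sum: 4/π + -24/π^3 + 6/π = -24/π^3 + 10/π.
So LHS = -24/π^3 + 10/π.
∫_0^1 v(x) φ(x) dx = ∫_0^1 (-6*x^2*sin(π*x) - 4*x*sin(π*x)) dx. Term by term:
  ∫_0^1 -6*x^2*sin(π*x) dx = -6/π + 24/π^3;  ∫_0^1 -4*x*sin(π*x) dx = -4/π.
Sum: -6/π + 24/π^3 − 4/π = -10/π + 24/π^3.
So RHS = -∫_0^1 v(x) φ(x) dx = -24/π^3 + 10/π.
LHS = RHS, so the identity holds for this test φ.
Moreover u is smooth here and v(x) = u'(x) = -6*x**2 - 4*x pointwise, so the identity holds for every test function. Hence v is the weak derivative of u.


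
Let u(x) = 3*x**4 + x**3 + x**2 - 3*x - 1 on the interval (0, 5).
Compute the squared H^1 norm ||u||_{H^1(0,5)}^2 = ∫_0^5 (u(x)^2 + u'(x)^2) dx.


||u||_{H^1}^2 = 343980275/84

The H^1 norm (squared) on an interval (0, L) is
  ||u||_{H^1}^2 = ∫_0^L u(x)^2 dx + ∫_0^L u'(x)^2 dx.
Compute u'(x) = 12*x**3 + 3*x**2 + 2*x - 3.
Then u(x)^2 = 9*x**8 + 6*x**7 + 7*x**6 - 16*x**5 - 11*x**4 - 8*x**3 + 7*x**2 + 6*x + 1 and u'(x)^2 = 144*x**6 + 72*x**5 + 57*x**4 - 60*x**3 - 14*x**2 - 12*x + 9.
Integrate each monomial from 0 to 5 using ∫_0^5 c·x^n dx = c·5^(n+1)/(n+1):
  ∫_0^5 u(x)^2 dx = ∫_0^5 (9*x^8 + 6*x^7 + 7*x^6 - 16*x^5 - 11*x^4 - 8*x^3 + 7*x^2 + 6*x + 1) dx. Term by term:
    ∫_0^5 9*x^8 dx = 1953125;  ∫_0^5 6*x^7 dx = 1171875/4;  ∫_0^5 7*x^6 dx = 78125;
    ∫_0^5 -16*x^5 dx = -125000/3;  ∫_0^5 -11*x^4 dx = -6875;  ∫_0^5 -8*x^3 dx = -1250;
    ∫_0^5 7*x^2 dx = 875/3;  ∫_0^5 6*x dx = 75;  ∫_0^5 1 dx = 5.
  Sum: 1953125 + 1171875/4 + 78125 − 125000/3 − 6875 − 1250 + 875/3 + 75 + 5 = 9099195/4.
  ∫_0^5 u'(x)^2 dx = ∫_0^5 (144*x^6 + 72*x^5 + 57*x^4 - 60*x^3 - 14*x^2 - 12*x + 9) dx. Term by term:
    ∫_0^5 144*x^6 dx = 11250000/7;  ∫_0^5 72*x^5 dx = 187500;  ∫_0^5 57*x^4 dx = 35625;
    ∫_0^5 -60*x^3 dx = -9375;  ∫_0^5 -14*x^2 dx = -1750/3;  ∫_0^5 -12*x dx = -150;
    ∫_0^5 9 dx = 45.
  Sum: 11250000/7 + 187500 + 35625 − 9375 − 1750/3 − 150 + 45 = 38224295/21.
Adding: ||u||_{H^1}^2 = 9099195/4 + 38224295/21 = 343980275/84.


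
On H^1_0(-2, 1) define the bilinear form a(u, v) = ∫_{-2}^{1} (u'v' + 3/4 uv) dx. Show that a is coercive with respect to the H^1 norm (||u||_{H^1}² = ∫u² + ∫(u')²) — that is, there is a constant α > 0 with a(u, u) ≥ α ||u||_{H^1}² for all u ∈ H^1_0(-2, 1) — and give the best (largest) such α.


α = (27/4 + π^2)/(9 + π^2)

Coercivity of a(·,·) on H^1_0(-2, 1) means a(u, u) ≥ α ||u||_{H^1}² for every u ∈ H^1_0.
The interval has length L = 3, and Poincaré/coercivity depend only on L. Here a(u, u) = ∫(u')² + (3/4)·∫u².
Here 0 < c = 3/4 < 1. The condition a(u,u) ≥ α||u||_{H^1}² reads (1−α)∫(u')² ≥ (α−c)∫u². Any admissible α is ≤ 1 (rapidly oscillating u have ∫u²/∫(u')² → 0), and α = 1 would force 0 ≥ (1−c)∫u², impossible since c < 1; so 1−α > 0. By the sharp Poincaré inequality on H^1_0 of an interval of length L, ∫(u')² ≥ (π/L)²∫u² with equality for the first sine mode sin(π(x−x₀)/L) (x₀ the left endpoint), so the inequality holds for all u iff (1−α)(π/L)² ≥ α − c, i.e. α ≤ ((π/L)² + c)/((π/L)² + 1) = (1 + c(L/π)²)/(1 + (L/π)²). With (π/L)² = π^2/9 and c = 3/4, the largest admissible constant is α = ((π/L)² + c)/((π/L)² + 1).
Simplifying, α = (27/4 + π^2)/(9 + π^2).


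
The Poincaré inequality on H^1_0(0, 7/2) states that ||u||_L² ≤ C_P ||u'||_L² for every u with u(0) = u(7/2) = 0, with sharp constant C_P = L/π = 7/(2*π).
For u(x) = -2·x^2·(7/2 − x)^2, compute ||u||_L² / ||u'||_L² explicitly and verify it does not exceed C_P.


||u||_L² / ||u'||_L² = 7*sqrt(3)/12 < C_P = 7/(2*π).

u(x) = -2·x^2·(7/2 − x)^2, so u'(x) = x*(-8*x^2 + 42*x - 49).
u(x) = -2·x^2·(7/2 − x)^2 vanishes at x = 0 and x = 7/2, so u ∈ H^1_0(0, 7/2). Differentiate via the product rule and integrate the resulting polynomials term by term.
  ∫_0^7/2 u² dx = ∫_0^7/2 (4*x^8 - 56*x^7 + 294*x^6 - 686*x^5 + 2401*x^4/4) dx. Term by term:
    ∫_0^7/2 4*x^8 dx = 40353607/1152;  ∫_0^7/2 -56*x^7 dx = -40353607/256;  ∫_0^7/2 294*x^6 dx = 17294403/64;
    ∫_0^7/2 -686*x^5 dx = -40353607/192;  ∫_0^7/2 2401*x^4/4 dx = 40353607/640.
  Sum: 40353607/1152 − 40353607/256 + 17294403/64 − 40353607/192 + 40353607/640 = 5764801/11520.
  ∫_0^7/2 (u')² dx = ∫_0^7/2 (64*x^6 - 672*x^5 + 2548*x^4 - 4116*x^3 + 2401*x^2) dx. Term by term:
    ∫_0^7/2 64*x^6 dx = 117649/2;  ∫_0^7/2 -672*x^5 dx = -823543/4;  ∫_0^7/2 2548*x^4 dx = 10706059/40;
    ∫_0^7/2 -4116*x^3 dx = -2470629/16;  ∫_0^7/2 2401*x^2 dx = 823543/24.
  Sum: 117649/2 − 823543/4 + 10706059/40 − 2470629/16 + 823543/24 = 117649/240.
∫_0^7/2 u² dx = 5764801/11520, so ||u||_L² = 2401*sqrt(5)/240.
∫_0^7/2 (u')² dx = 117649/240, so ||u'||_L² = 343*sqrt(15)/60.
Ratio ||u||_L² / ||u'||_L² = 7*sqrt(3)/12.
Sharp Poincaré constant on H^1_0(0, 7/2) is C_P = L/π = 7/(2*π), achieved by sin(2*π/7·x).
A polynomial bump cannot attain the sharp Poincaré constant (only the first sine eigenfunction does), so the ratio is strictly less than C_P, consistent with ||u||_L² ≤ C_P ||u'||_L².


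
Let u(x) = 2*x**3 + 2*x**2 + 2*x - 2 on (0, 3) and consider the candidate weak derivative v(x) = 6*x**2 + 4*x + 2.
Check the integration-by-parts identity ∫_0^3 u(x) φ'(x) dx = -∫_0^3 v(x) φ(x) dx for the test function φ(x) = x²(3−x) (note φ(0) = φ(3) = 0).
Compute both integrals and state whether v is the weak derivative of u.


LHS = -2079/10, RHS = -2079/10. Yes, v = u' weakly.

u(x) = 2*x**3 + 2*x**2 + 2*x - 2, classical derivative u'(x) = 6*x**2 + 4*x + 2.
φ(x) = x²(3−x), so φ'(x) = 3*x*(2 - x).
Note φ(0) = φ(3) = 0, so the boundary term u·φ vanishes.
LHS = ∫_0^3 u(x) φ'(x) dx = ∫_0^3 (-6*x^5 + 6*x^4 + 6*x^3 + 18*x^2 - 12*x) dx. Term by term:
  ∫_0^3 -6*x^5 dx = -729;  ∫_0^3 6*x^4 dx = 1458/5;  ∫_0^3 6*x^3 dx = 243/2;
  ∫_0^3 18*x^2 dx = 162;  ∫_0^3 -12*x dx = -54.
Sum: -729 + 1458/5 + 243/2 + 162 − 54 = -2079/10.
So LHS = -2079/10.
∫_0^3 v(x) φ(x) dx = ∫_0^3 (-6*x^5 + 14*x^4 + 10*x^3 + 6*x^2) dx. Term by term:
  ∫_0^3 -6*x^5 dx = -729;  ∫_0^3 14*x^4 dx = 3402/5;  ∫_0^3 10*x^3 dx = 405/2;
  ∫_0^3 6*x^2 dx = 54.
Sum: -729 + 3402/5 + 405/2 + 54 = 2079/10.
So RHS = -∫_0^3 v(x) φ(x) dx = -2079/10.
LHS = RHS, so the identity holds for this test φ.
Moreover u is smooth here and v(x) = u'(x) = 6*x**2 + 4*x + 2 pointwise, so the identity holds for every test function. Hence v is the weak derivative of u.


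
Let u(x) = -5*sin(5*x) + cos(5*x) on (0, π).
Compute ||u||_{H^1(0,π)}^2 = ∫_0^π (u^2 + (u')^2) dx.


||u||_{H^1(0,π)}^2 = 338*π

u'(x) = -5*sin(5*x) - 25*cos(5*x).
Expand u² and (u')² and integrate term by term on (0, π), using: for integers n ≥ 1, ∫_0^π sin²(nx) dx = ∫_0^π cos²(nx) dx = π/2; for n ≠ n', ∫_0^π sin(nx)sin(n'x) dx = ∫_0^π cos(nx)cos(n'x) dx = 0; and by product-to-sum, ∫_0^π sin(nx)cos(n'x) dx = ½∫_0^π [sin((n+n')x) + sin((n−n')x)] dx, which is 0 when n+n' is even and 2n/(n²−n'²) when n+n' is odd (it need not vanish on (0, π)).
  u² squared terms: (-5)²·∫sin(5x)² dx = 25·π/2 = 25*π/2;  (1)²·∫cos(5x)² dx = 1·π/2 = π/2.
  u² cross terms: 2·(-5)·(1)·∫sin(5x)·cos(5x) dx = -10·(0) = 0.
  So ∫_0^π u² dx = 25*π/2 + π/2 + 0 = 13*π.
  (u')² squared terms: (-25)²·∫cos(5x)² dx = 625·π/2 = 625*π/2;  (-5)²·∫sin(5x)² dx = 25·π/2 = 25*π/2.
  (u')² cross terms: 2·(-25)·(-5)·∫cos(5x)·sin(5x) dx = 250·(0) = 0.
  So ∫_0^π (u')² dx = 625*π/2 + 25*π/2 + 0 = 325*π.
||u||_{H^1}^2 = (13*π) + (325*π) = 338*π.


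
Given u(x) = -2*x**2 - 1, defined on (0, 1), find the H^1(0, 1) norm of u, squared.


||u||_{H^1}^2 = 127/15

The H^1 norm (squared) on an interval (0, L) is
  ||u||_{H^1}^2 = ∫_0^L u(x)^2 dx + ∫_0^L u'(x)^2 dx.
Compute u'(x) = -4*x.
Then u(x)^2 = 4*x**4 + 4*x**2 + 1 and u'(x)^2 = 16*x**2.
Integrate each monomial from 0 to 1 using ∫_0^1 c·x^n dx = c·1^(n+1)/(n+1):
  ∫_0^1 u(x)^2 dx = ∫_0^1 (4*x^4 + 4*x^2 + 1) dx. Term by term:
    ∫_0^1 4*x^4 dx = 4/5;  ∫_0^1 4*x^2 dx = 4/3;  ∫_0^1 1 dx = 1.
  Sum: 4/5 + 4/3 + 1 = 47/15.
  ∫_0^1 u'(x)^2 dx = ∫_0^1 (16*x^2) dx. Term by term:
    ∫_0^1 16*x^2 dx = 16/3.
Adding: ||u||_{H^1}^2 = 47/15 + 16/3 = 127/15.


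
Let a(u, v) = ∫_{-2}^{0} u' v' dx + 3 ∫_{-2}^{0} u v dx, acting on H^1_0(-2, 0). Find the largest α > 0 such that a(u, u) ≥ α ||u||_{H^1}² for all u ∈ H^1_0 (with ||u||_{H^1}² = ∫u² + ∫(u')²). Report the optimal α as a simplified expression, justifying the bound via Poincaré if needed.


α = 1

Coercivity of a(·,·) on H^1_0(-2, 0) means a(u, u) ≥ α ||u||_{H^1}² for every u ∈ H^1_0.
The interval has length L = 2, and Poincaré/coercivity depend only on L. Here a(u, u) = ∫(u')² + (3)·∫u².
Here c = 3 ≥ 1, so a(u,u) = ∫(u')² + c∫u² ≥ ∫(u')² + ∫u² = ||u||_{H^1}², i.e. α = 1 works. No larger α is possible: a(u,u) ≥ α||u||_{H^1}² means (1−α)∫(u')² ≥ (α−c)∫u², and for the modes u_n = sin(nπ(x−x₀)/L) (x₀ the left endpoint) one has ∫u_n²/∫(u_n')² = (L/(nπ))² → 0, so a(u_n,u_n)/||u_n||_{H^1}² → 1. Hence the optimal constant is α = 1.
Therefore α = 1.
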